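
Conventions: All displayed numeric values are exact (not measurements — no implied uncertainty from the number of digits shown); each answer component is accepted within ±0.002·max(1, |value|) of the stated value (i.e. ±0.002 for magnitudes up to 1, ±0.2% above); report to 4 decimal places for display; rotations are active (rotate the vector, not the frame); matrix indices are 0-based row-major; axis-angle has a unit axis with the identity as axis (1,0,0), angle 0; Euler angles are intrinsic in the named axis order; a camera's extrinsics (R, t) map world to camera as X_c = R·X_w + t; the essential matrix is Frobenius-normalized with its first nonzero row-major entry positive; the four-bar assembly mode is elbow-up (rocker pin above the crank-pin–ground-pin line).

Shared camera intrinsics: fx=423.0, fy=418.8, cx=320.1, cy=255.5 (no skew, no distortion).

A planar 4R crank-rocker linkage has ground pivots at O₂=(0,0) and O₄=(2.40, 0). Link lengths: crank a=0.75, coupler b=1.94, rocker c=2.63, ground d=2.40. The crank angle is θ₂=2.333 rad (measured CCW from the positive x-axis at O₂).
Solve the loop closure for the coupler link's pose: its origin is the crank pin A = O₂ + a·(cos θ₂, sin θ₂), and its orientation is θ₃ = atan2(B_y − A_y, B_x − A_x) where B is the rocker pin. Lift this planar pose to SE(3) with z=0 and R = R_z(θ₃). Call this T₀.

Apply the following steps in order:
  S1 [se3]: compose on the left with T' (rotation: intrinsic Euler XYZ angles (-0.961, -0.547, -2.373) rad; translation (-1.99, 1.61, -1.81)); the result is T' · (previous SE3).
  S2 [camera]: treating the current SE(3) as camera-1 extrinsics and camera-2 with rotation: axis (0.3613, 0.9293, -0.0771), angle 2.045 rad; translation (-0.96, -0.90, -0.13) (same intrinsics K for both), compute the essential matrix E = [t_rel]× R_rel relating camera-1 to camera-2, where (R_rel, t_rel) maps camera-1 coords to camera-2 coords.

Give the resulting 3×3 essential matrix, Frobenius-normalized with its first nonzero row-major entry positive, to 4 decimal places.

source (fourbar_fk): coupler pose = R=[0.6420 -0.7667 0.0000; 0.7667 0.6420 0.0000; 0.0000 0.0000 1.0000], t=(-0.5179, 0.5425, 0.0000)
after S1 (compose_se3): R=[0.0610 0.8519 -0.5201; -0.5408 0.4662 0.7002; 0.8389 0.2386 0.4891], t=(-1.3499, 1.9124, -1.5622)
after S2 (essential): [0.4399 0.0163 -0.1275; 0.1784 -0.2091 -0.5888; -0.5145 -0.1844 -0.2627]

matrix = [0.4399 0.0163 -0.1275; 0.1784 -0.2091 -0.5888; -0.5145 -0.1844 -0.2627]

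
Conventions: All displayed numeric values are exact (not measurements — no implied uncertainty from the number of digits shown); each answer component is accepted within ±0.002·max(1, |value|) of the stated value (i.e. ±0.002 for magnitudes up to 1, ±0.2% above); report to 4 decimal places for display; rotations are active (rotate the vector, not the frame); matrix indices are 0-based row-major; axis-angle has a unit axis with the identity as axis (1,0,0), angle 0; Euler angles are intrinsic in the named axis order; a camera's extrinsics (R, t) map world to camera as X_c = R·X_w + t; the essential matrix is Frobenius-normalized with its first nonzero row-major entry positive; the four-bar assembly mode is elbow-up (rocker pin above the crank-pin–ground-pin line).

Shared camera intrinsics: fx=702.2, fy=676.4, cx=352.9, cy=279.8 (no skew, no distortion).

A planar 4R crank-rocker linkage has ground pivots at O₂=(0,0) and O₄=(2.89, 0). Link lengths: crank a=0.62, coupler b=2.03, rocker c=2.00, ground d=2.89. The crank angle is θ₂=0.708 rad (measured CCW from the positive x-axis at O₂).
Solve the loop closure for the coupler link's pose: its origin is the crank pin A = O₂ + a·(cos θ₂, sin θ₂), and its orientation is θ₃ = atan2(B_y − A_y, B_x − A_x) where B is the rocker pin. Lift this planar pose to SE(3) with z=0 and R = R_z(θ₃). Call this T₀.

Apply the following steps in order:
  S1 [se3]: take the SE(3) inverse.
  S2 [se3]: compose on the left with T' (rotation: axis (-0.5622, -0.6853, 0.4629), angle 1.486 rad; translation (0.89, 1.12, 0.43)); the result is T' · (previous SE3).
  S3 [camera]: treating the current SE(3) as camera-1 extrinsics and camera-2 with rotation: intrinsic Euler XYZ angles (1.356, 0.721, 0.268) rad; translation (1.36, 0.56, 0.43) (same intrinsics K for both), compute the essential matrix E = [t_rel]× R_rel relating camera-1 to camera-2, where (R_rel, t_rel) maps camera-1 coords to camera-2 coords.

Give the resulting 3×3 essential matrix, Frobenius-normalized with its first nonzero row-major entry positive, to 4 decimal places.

source (fourbar_fk): coupler pose = R=[0.7373 -0.6756 0.0000; 0.6756 0.7373 0.0000; 0.0000 0.0000 1.0000], t=(0.4710, 0.4032, 0.0000)
after S1 (invert_se3): R=[0.7373 0.6756 0.0000; -0.6756 0.7373 0.0000; 0.0000 0.0000 1.0000], t=(-0.6196, 0.0209, 0.0000)
after S2 (compose_se3): R=[0.3491 0.1726 -0.9210; 0.2524 0.9292 0.2698; 0.9024 -0.3267 0.2808], t=(0.6560, 0.6264, 0.1367)
after S3 (essential): [0.0926 -0.0492 0.0495; -0.0044 -0.7050 0.0201; 0.6212 0.0127 0.3210]

matrix = [0.0926 -0.0492 0.0495; -0.0044 -0.7050 0.0201; 0.6212 0.0127 0.3210]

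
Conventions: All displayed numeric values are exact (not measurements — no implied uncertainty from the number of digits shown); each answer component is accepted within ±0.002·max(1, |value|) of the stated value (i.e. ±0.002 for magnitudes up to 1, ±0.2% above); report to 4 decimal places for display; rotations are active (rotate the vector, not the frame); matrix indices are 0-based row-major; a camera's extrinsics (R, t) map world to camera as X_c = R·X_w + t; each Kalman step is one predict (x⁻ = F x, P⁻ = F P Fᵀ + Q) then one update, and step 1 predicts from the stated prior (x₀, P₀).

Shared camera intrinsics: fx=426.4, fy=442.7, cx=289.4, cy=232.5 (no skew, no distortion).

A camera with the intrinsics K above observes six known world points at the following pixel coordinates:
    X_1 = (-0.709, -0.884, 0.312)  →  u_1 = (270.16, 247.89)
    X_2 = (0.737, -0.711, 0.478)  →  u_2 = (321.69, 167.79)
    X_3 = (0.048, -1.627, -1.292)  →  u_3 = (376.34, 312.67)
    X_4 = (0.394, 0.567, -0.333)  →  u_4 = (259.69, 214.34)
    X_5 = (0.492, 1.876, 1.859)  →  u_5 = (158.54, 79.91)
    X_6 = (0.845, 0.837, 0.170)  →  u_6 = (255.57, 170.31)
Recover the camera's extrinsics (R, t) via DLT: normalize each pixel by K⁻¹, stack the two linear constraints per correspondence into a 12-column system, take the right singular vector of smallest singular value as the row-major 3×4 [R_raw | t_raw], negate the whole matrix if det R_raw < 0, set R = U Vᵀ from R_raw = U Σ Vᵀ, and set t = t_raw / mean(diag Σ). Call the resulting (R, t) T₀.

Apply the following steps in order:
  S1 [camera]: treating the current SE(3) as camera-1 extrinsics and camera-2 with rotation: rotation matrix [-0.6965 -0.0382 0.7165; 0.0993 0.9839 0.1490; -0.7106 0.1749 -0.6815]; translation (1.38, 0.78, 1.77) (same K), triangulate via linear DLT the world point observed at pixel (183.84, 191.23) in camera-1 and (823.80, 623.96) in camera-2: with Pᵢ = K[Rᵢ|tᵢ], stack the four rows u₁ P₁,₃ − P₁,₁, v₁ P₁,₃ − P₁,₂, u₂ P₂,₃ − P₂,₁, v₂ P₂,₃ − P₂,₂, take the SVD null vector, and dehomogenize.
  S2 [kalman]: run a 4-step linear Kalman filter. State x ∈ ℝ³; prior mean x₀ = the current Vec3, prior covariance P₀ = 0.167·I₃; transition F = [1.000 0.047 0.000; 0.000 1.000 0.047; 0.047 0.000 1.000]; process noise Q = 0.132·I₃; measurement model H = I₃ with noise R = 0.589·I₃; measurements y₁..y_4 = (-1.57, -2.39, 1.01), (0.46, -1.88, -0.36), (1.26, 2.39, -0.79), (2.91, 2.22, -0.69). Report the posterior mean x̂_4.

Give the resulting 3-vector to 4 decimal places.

result = (1.2264, 1.0836, -0.2261)

source (pnp_recover): camera pose = R=[0.5941 -0.7536 -0.2812; -0.6122 -0.1970 -0.7658; 0.5217 0.6271 -0.5784], t=(-0.3900, -0.1900, 6.2700)
after S1 (triangulate): (-0.5458, 0.7670, 0.7269)
after S2 (kf_track): (1.2264, 1.0836, -0.2261)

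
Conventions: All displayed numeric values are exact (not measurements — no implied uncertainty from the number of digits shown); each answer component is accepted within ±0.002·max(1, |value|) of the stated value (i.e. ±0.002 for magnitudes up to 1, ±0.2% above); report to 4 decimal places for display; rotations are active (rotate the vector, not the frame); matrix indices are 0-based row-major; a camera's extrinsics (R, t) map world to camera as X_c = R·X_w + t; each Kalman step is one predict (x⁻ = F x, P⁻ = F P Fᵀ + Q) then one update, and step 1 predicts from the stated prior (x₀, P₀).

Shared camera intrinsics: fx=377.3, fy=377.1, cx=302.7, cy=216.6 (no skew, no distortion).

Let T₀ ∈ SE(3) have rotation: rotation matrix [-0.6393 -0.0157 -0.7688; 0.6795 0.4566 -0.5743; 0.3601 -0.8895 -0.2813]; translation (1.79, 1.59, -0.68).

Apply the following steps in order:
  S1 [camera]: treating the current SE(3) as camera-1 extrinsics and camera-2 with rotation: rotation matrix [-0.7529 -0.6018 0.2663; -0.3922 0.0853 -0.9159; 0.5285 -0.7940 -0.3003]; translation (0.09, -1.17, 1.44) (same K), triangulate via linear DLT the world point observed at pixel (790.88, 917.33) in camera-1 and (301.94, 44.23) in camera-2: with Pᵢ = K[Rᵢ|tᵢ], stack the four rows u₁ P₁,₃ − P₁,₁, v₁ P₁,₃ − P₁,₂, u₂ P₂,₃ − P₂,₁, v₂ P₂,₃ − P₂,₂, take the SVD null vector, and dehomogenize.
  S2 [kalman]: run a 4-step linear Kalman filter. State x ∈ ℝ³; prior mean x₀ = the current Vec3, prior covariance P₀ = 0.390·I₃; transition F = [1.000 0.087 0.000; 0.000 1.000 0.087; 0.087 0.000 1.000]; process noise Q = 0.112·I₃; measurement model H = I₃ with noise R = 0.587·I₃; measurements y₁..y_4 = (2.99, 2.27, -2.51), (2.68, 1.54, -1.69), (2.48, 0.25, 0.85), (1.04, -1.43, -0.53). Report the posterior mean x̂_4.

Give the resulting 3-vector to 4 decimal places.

after S1 (triangulate): (1.1182, -1.3652, -0.2860)
after S2 (kf_track): (1.8970, -0.2385, -0.3480)

result = (1.8970, -0.2385, -0.3480)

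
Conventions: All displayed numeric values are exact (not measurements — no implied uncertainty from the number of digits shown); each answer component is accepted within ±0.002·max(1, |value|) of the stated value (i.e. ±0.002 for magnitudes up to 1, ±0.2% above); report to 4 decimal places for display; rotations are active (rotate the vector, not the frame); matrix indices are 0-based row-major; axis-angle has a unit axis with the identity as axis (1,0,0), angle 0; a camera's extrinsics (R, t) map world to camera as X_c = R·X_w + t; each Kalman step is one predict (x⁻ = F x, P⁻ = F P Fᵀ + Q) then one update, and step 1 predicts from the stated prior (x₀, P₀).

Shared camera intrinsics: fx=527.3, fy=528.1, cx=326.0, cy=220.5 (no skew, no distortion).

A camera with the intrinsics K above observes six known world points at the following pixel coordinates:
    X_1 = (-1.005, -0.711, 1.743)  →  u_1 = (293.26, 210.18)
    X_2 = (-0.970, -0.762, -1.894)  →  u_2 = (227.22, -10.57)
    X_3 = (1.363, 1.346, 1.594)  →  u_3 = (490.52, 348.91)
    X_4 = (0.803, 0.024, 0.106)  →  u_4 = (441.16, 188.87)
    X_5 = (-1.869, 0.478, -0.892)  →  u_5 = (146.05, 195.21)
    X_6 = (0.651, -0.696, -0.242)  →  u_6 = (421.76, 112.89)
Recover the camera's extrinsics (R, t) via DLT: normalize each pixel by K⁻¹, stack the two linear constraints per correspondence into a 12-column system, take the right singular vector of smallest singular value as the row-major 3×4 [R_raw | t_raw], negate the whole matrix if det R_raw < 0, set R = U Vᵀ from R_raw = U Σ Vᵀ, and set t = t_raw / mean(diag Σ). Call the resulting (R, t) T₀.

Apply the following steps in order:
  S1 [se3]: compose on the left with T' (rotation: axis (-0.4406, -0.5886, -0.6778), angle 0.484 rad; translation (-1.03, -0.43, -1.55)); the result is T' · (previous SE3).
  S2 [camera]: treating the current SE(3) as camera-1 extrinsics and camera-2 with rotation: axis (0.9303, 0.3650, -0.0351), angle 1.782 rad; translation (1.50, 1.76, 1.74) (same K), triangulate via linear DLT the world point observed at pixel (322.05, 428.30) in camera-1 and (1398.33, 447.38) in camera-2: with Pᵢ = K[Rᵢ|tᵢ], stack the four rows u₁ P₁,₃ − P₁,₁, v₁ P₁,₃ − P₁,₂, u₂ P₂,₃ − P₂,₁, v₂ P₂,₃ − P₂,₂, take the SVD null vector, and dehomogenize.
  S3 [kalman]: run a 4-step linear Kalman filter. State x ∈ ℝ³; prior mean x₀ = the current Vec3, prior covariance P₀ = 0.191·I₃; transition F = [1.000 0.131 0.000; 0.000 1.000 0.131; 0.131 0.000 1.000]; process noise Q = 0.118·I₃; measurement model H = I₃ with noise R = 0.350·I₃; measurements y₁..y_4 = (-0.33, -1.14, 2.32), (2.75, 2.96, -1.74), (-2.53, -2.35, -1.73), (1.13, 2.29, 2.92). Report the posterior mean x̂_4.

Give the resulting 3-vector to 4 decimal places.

source (pnp_recover): camera pose = R=[0.9951 0.0135 0.0982; -0.0564 0.8916 0.4492; -0.0815 -0.4525 0.8880], t=(0.3801, -0.3500, 5.4304)
after S1 (compose_se3): R=[0.9030 0.4284 0.0314; -0.3568 0.7073 0.6102; 0.2392 -0.5622 0.7916], t=(-2.1070, 0.4999, 3.7161)
after S2 (triangulate): (1.6179, 1.3101, 1.5917)
after S3 (kf_track): (0.4930, 0.9189, 1.0350)

result = (0.4930, 0.9189, 1.0350)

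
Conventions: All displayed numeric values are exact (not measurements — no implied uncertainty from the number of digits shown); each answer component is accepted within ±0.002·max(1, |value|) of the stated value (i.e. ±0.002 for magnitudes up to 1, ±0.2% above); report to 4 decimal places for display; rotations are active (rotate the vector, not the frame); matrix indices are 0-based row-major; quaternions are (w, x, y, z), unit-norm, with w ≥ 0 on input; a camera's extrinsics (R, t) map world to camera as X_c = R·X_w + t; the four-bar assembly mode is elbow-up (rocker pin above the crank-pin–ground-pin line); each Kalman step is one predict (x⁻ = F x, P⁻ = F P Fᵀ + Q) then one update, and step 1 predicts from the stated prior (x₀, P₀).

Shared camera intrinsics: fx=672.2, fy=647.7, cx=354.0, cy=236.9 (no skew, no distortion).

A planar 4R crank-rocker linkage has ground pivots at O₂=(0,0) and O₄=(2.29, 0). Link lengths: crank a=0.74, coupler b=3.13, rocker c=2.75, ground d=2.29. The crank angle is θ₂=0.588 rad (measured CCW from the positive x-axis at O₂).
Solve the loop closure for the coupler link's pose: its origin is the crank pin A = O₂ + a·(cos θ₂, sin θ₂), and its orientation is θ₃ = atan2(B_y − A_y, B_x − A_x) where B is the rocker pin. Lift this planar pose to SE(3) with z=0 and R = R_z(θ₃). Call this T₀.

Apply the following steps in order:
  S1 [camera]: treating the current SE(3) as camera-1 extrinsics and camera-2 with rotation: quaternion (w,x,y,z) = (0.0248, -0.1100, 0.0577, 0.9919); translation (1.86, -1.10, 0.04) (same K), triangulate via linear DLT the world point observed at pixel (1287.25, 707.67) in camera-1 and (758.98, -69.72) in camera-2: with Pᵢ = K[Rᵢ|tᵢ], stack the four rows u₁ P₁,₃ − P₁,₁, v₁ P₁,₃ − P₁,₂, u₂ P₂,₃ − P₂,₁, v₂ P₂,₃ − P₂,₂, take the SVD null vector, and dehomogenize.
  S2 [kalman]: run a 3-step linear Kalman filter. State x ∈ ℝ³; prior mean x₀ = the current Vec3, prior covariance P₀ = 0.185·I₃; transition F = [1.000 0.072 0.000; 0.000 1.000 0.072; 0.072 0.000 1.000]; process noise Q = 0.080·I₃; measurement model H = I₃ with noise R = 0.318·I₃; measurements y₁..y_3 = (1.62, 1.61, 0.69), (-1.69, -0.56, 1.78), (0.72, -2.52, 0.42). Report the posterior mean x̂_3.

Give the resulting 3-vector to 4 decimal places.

result = (0.2878, -0.9078, 0.9466)

source (fourbar_fk): coupler pose = R=[0.6771 -0.7359 0.0000; 0.7359 0.6771 0.0000; 0.0000 0.0000 1.0000], t=(0.6157, 0.4105, 0.0000)
after S1 (triangulate): (1.0893, -0.4740, 1.2260)
after S2 (kf_track): (0.2878, -0.9078, 0.9466)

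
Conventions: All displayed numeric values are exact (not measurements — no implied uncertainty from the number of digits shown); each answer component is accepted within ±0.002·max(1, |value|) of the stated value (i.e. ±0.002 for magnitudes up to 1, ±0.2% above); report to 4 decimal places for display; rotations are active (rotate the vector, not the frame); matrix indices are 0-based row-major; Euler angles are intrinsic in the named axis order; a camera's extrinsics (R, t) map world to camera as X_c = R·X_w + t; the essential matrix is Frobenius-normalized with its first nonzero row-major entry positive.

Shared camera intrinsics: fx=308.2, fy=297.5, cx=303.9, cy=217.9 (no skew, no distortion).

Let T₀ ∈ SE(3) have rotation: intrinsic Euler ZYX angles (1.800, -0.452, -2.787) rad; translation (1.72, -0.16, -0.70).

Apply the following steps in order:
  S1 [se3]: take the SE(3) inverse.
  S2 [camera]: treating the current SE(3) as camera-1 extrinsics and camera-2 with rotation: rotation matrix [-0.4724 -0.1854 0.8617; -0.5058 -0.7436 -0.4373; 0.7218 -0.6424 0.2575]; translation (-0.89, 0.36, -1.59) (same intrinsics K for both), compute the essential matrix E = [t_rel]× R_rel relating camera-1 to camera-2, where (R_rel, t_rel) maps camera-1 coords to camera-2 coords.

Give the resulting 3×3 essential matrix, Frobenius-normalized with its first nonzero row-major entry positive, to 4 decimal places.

after S1 (invert_se3): R=[-0.2044 0.8760 0.4368; 0.8788 0.3608 -0.3123; -0.4312 0.3200 -0.8436], t=(0.7974, -1.6725, 0.2023)
after S2 (essential): [0.0806 0.0832 -0.0644; 0.4556 -0.3214 0.4341; -0.5214 -0.3807 0.2575]

matrix = [0.0806 0.0832 -0.0644; 0.4556 -0.3214 0.4341; -0.5214 -0.3807 0.2575]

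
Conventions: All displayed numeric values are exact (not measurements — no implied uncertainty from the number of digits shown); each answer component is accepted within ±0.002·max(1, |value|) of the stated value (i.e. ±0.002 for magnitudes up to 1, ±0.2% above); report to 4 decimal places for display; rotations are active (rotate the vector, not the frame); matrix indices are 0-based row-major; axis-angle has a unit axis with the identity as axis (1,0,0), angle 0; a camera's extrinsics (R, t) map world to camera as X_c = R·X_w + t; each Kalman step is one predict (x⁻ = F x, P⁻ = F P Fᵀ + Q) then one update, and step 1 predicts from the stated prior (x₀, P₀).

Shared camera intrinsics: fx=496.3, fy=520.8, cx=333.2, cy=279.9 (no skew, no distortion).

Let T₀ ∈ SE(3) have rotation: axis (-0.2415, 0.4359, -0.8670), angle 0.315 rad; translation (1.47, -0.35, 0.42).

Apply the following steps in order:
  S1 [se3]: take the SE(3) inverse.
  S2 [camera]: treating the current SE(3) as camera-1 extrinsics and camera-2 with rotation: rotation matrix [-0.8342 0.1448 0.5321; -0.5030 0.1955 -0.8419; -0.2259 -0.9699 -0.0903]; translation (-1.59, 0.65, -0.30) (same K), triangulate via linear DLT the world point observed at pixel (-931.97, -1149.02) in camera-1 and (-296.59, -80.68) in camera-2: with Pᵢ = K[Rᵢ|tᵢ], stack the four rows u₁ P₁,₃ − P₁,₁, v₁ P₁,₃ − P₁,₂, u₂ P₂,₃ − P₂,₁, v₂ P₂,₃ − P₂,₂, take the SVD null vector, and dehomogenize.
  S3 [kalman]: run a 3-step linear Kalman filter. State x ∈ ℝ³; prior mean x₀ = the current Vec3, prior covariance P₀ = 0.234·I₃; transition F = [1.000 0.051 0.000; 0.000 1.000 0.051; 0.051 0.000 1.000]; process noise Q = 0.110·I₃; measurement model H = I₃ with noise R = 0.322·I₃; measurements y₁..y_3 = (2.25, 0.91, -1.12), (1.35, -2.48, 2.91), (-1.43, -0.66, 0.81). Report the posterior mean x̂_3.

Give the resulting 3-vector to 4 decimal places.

result = (0.0028, -0.9439, 1.1367)

after S1 (invert_se3): R=[0.9537 -0.2738 -0.1247; 0.2634 0.9601 -0.0934; 0.1454 0.0562 0.9878], t=(-1.4453, -0.0120, -0.6089)
after S2 (triangulate): (-0.0490, -1.2993, 1.2087)
after S3 (kf_track): (0.0028, -0.9439, 1.1367)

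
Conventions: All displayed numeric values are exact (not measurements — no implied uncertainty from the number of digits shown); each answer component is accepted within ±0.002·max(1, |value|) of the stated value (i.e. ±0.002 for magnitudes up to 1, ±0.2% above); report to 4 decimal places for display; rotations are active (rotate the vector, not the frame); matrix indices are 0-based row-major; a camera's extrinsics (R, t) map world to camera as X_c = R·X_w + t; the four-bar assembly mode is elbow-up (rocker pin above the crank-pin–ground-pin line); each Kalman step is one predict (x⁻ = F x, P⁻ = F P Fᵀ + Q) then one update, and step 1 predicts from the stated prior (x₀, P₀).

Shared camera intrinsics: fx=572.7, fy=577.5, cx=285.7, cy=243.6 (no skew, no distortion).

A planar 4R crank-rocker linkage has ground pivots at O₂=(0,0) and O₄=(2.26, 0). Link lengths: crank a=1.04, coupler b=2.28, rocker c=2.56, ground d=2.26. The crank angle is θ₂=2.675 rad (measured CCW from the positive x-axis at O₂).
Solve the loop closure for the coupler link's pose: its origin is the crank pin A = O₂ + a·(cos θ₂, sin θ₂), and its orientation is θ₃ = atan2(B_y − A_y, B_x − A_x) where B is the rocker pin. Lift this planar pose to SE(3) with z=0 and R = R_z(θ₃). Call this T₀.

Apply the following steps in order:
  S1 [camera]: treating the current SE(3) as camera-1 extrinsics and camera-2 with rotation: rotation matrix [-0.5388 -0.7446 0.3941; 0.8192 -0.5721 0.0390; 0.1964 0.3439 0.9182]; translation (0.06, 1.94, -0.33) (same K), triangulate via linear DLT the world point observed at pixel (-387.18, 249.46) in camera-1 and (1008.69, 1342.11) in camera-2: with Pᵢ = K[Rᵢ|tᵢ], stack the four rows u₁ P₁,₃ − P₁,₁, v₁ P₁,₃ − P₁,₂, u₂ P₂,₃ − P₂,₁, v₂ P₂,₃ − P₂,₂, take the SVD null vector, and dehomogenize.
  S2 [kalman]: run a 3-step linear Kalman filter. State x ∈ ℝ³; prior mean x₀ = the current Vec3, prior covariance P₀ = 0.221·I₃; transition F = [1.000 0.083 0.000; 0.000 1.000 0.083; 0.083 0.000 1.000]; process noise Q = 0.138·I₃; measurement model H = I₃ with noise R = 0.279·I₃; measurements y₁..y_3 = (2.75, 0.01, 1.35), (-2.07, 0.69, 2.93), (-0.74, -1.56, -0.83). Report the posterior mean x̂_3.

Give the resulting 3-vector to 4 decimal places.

result = (-0.6408, -0.5207, 0.6052)

source (fourbar_fk): coupler pose = R=[0.7226 -0.6913 0.0000; 0.6913 0.7226 0.0000; 0.0000 0.0000 1.0000], t=(-0.9288, 0.4678, 0.0000)
after S1 (triangulate): (-0.7224, 0.0615, 1.2710)
after S2 (kf_track): (-0.6408, -0.5207, 0.6052)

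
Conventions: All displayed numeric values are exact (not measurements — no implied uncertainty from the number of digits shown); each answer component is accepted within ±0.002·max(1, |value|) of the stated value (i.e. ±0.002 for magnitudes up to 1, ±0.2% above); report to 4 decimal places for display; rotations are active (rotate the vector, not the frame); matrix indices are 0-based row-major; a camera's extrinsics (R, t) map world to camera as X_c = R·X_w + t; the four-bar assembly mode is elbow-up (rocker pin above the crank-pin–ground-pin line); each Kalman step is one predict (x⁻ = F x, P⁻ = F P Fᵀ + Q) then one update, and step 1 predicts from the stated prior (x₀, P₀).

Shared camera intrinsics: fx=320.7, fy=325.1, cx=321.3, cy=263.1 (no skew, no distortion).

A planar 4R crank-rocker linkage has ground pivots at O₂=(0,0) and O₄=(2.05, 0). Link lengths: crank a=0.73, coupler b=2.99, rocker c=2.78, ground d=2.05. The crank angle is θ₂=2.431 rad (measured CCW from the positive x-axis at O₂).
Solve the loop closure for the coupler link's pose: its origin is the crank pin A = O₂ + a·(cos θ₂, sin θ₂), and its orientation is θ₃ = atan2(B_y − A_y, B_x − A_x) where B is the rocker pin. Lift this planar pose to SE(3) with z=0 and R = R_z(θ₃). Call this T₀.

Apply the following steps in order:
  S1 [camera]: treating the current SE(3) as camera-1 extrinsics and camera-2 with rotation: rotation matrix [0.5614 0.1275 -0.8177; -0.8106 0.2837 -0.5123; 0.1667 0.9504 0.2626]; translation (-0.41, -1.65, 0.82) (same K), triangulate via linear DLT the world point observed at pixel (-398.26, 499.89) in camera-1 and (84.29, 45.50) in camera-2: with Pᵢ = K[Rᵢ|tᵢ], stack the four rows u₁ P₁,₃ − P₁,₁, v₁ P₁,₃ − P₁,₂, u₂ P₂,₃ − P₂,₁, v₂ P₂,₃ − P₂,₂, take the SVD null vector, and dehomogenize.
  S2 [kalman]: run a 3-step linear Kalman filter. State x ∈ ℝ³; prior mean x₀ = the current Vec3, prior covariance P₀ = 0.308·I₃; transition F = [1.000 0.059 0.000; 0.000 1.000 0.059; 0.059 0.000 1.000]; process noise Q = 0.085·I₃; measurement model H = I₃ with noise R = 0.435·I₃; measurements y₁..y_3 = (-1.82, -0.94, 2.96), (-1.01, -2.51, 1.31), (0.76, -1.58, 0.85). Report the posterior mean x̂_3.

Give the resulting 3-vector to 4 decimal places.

source (fourbar_fk): coupler pose = R=[0.6644 -0.7473 0.0000; 0.7473 0.6644 0.0000; 0.0000 0.0000 1.0000], t=(-0.5533, 0.4762, 0.0000)
after S1 (triangulate): (-0.7170, 0.9339, 0.7700)
after S2 (kf_track): (-0.4997, -1.0792, 1.2298)

result = (-0.4997, -1.0792, 1.2298)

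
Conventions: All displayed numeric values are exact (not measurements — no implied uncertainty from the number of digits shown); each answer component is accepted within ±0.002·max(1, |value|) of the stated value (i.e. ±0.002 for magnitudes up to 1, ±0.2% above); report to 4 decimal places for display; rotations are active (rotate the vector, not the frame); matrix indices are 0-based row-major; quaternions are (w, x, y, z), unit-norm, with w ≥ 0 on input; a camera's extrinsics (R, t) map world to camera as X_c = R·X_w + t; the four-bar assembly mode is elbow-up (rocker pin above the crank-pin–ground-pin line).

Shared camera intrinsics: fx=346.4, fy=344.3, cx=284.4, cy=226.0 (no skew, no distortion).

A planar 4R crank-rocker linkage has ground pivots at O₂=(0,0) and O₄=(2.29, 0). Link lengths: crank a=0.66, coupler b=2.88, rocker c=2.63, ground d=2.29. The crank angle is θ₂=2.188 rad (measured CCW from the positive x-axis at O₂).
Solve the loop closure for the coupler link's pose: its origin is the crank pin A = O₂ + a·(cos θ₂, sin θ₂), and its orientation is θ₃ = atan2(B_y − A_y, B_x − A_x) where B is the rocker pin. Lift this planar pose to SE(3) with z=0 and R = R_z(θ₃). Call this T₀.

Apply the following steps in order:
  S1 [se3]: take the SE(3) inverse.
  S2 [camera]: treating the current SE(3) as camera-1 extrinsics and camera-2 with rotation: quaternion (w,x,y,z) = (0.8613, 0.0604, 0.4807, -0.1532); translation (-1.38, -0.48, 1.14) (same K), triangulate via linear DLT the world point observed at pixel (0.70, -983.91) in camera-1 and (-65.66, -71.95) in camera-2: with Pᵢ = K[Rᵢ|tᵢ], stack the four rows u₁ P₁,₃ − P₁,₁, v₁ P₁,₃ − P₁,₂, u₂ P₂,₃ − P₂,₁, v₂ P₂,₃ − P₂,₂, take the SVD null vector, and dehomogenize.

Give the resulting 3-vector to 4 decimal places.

result = (0.2022, -0.4199, 0.3110)

source (fourbar_fk): coupler pose = R=[0.7134 -0.7008 0.0000; 0.7008 0.7134 0.0000; 0.0000 0.0000 1.0000], t=(-0.3820, 0.5382, 0.0000)
after S1 (invert_se3): R=[0.7134 0.7008 0.0000; -0.7008 0.7134 0.0000; 0.0000 0.0000 1.0000], t=(-0.1047, -0.6516, 0.0000)
after S2 (triangulate): (0.2022, -0.4199, 0.3110)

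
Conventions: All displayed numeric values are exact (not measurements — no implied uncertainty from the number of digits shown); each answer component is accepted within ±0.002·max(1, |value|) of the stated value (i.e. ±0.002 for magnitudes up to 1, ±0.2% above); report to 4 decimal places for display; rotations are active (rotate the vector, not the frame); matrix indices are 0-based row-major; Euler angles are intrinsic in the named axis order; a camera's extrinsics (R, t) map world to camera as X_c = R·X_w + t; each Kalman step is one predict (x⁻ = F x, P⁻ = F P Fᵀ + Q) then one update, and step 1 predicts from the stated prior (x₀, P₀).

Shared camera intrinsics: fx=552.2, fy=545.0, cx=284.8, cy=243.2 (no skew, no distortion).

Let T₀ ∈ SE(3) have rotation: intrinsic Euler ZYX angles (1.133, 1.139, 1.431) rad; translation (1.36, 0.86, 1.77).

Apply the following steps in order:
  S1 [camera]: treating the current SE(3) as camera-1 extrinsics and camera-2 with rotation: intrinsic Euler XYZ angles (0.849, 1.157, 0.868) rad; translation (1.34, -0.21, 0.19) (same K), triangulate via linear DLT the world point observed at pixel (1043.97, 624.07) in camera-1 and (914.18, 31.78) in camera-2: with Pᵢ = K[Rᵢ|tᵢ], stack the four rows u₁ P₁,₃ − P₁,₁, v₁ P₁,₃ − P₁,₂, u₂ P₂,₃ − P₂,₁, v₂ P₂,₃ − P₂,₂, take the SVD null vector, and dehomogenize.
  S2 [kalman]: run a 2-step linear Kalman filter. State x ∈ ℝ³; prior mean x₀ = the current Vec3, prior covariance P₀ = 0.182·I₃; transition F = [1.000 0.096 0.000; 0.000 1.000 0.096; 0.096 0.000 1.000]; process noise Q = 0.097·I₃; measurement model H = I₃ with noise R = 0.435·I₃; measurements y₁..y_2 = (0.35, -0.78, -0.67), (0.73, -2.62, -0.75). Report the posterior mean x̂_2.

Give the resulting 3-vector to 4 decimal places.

result = (0.3408, -0.5321, 0.1308)

after S1 (triangulate): (0.0522, 1.5713, 1.7159)
after S2 (kf_track): (0.3408, -0.5321, 0.1308)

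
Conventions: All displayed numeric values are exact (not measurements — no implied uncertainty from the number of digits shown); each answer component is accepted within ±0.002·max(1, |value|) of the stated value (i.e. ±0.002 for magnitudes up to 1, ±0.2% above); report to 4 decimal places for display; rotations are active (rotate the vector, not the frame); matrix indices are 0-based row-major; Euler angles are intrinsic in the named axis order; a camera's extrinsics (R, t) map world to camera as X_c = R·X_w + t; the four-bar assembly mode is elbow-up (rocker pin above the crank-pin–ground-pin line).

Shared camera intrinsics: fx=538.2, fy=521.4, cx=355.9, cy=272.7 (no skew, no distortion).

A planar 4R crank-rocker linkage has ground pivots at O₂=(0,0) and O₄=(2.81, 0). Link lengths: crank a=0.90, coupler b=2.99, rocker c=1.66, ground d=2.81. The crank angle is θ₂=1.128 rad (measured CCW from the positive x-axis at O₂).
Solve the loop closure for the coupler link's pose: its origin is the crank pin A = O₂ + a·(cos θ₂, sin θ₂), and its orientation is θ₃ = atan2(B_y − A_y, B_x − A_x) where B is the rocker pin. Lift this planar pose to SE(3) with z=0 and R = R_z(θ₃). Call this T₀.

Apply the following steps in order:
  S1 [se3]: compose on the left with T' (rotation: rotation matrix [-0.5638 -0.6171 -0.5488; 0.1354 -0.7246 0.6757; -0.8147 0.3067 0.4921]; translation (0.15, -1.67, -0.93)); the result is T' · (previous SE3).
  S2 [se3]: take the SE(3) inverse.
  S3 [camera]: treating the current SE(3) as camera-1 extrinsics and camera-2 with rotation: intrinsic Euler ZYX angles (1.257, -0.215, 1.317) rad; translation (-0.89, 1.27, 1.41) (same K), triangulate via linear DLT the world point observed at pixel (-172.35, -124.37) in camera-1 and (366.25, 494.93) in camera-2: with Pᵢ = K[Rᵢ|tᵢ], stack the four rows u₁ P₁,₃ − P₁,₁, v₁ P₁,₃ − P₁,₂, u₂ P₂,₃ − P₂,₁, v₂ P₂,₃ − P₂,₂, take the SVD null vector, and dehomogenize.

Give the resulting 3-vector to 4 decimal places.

source (fourbar_fk): coupler pose = R=[0.9653 -0.2613 0.0000; 0.2613 0.9653 0.0000; 0.0000 0.0000 1.0000], t=(0.3856, 0.8132, 0.0000)
after S1 (compose_se3): R=[-0.7055 -0.4484 -0.5488; -0.0587 -0.7348 0.6757; -0.7063 0.5089 0.4921], t=(-0.5693, -2.2071, -0.9948)
after S2 (invert_se3): R=[-0.7055 -0.0587 -0.7063; -0.4484 -0.7348 0.5089; -0.5488 0.6757 0.4921], t=(-1.2337, -1.3708, 1.6685)
after S3 (triangulate): (0.8120, 1.4746, 1.2769)

result = (0.8120, 1.4746, 1.2769)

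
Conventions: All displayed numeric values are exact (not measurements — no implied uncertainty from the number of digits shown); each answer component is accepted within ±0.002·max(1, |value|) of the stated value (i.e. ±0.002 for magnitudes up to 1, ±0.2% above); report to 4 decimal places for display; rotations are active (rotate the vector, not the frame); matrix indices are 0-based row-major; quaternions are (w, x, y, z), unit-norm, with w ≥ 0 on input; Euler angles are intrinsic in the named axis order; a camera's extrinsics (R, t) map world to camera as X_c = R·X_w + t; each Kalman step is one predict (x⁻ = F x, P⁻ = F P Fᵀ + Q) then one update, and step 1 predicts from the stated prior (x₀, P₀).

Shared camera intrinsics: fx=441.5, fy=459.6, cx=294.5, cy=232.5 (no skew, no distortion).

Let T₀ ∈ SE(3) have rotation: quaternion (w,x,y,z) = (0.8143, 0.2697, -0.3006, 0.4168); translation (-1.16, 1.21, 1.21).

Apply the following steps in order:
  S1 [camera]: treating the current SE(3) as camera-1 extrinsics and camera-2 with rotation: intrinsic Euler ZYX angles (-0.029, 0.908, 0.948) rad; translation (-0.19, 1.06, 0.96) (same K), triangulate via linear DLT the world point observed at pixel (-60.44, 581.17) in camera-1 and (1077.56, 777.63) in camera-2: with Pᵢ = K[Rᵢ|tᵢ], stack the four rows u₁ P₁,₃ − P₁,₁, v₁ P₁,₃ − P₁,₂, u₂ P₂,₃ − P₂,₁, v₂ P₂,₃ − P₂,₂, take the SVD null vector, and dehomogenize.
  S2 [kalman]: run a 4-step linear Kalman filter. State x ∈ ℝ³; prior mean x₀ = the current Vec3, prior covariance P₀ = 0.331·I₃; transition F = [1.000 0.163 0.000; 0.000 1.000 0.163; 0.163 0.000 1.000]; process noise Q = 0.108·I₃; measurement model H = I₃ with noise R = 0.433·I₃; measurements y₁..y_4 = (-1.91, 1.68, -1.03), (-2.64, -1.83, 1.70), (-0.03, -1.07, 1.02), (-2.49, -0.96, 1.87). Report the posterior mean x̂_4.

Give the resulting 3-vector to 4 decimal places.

after S1 (triangulate): (1.2406, 1.9337, 0.8029)
after S2 (kf_track): (-1.4291, -0.4874, 0.9120)

result = (-1.4291, -0.4874, 0.9120)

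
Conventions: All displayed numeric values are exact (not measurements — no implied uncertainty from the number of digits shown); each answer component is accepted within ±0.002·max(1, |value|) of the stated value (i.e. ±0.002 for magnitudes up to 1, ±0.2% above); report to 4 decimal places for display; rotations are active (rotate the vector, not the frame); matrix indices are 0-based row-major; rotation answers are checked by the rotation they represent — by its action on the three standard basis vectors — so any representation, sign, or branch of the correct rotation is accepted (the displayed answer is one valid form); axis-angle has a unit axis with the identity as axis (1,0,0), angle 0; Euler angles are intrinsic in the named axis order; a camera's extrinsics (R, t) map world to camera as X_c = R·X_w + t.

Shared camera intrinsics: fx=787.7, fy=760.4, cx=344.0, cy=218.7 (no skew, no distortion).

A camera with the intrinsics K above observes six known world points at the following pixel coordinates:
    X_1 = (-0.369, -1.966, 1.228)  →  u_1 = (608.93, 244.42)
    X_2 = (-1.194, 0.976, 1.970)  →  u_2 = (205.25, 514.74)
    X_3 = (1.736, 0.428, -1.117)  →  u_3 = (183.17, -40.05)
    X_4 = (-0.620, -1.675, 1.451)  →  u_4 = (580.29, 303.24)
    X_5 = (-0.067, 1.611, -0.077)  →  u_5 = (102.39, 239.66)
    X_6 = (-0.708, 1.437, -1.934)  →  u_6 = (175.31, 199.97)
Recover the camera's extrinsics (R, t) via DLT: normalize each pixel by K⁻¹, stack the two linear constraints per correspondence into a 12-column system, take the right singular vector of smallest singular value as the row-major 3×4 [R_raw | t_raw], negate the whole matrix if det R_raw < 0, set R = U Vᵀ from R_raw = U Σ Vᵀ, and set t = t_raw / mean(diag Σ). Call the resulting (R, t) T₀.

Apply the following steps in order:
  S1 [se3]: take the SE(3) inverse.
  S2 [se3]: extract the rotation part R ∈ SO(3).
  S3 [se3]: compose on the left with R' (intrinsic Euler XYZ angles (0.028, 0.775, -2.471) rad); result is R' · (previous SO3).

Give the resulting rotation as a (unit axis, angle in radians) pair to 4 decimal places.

rotation (axis_angle) = ((-0.5880, -0.8086, -0.0215), 2.6894)

source (pnp_recover): camera pose = R=[-0.2328 -0.9691 0.0818; -0.8475 0.2434 0.4717; -0.4770 0.0406 -0.8780], t=(-0.3699, -0.2399, 6.0977)
after S1 (invert_se3): R=[-0.2328 -0.8475 -0.4770; -0.9691 0.2434 0.0406; 0.0818 0.4717 -0.8780], t=(2.6193, -0.5474, 5.4968)
after S2 (rot_of_se3): [-0.2328 -0.8475 -0.4770; -0.9691 0.2434 0.0406; 0.0818 0.4717 -0.8780]
after S3 (compose_so3): [-0.2427 0.9125 -0.3293; 0.8937 0.3424 0.2899; 0.3773 -0.2239 -0.8986]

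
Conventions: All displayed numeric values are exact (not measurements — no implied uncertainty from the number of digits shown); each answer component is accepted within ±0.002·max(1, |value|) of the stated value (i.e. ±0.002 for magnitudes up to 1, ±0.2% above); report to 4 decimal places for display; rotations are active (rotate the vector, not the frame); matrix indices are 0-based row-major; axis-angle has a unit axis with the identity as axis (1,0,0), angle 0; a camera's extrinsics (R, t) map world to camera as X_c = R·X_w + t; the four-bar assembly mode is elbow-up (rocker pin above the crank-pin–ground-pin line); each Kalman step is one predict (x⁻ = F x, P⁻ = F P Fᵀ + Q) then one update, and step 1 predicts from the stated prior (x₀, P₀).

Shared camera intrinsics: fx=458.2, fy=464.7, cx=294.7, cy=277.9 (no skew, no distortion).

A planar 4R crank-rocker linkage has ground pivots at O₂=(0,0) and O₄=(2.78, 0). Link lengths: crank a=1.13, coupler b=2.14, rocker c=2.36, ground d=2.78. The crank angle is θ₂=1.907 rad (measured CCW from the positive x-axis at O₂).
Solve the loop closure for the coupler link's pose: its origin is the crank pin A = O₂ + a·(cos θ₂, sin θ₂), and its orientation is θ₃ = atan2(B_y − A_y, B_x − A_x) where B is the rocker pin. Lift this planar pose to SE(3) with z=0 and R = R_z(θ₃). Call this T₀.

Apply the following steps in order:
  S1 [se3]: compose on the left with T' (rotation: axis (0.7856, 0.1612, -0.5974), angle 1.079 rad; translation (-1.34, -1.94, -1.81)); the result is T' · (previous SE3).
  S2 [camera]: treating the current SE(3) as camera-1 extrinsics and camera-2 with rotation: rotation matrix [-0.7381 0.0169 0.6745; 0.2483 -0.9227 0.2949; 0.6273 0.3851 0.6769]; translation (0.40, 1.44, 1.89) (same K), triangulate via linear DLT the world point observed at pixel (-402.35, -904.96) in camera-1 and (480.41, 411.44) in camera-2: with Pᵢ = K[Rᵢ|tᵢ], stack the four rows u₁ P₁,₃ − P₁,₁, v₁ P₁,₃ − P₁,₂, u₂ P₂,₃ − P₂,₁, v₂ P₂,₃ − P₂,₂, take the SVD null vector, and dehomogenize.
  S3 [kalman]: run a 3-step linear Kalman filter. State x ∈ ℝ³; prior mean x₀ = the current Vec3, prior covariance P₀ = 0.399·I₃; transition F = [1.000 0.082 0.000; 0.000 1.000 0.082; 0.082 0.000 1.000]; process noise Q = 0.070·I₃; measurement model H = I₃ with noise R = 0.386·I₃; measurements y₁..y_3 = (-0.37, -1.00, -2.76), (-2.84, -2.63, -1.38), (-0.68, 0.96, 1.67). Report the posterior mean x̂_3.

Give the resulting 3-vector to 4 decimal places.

result = (-1.0886, -0.4229, -0.1563)

source (fourbar_fk): coupler pose = R=[0.8971 -0.4418 0.0000; 0.4418 0.8971 0.0000; 0.0000 0.0000 1.0000], t=(-0.3728, 1.0667, 0.0000)
after S1 (compose_se3): R=[0.9780 0.1798 -0.1056; -0.1978 0.6390 -0.7433; -0.0662 0.7479 0.6606], t=(-1.0044, -1.2503, -0.9802)
after S2 (triangulate): (0.0162, 0.9953, 1.3011)
after S3 (kf_track): (-1.0886, -0.4229, -0.1563)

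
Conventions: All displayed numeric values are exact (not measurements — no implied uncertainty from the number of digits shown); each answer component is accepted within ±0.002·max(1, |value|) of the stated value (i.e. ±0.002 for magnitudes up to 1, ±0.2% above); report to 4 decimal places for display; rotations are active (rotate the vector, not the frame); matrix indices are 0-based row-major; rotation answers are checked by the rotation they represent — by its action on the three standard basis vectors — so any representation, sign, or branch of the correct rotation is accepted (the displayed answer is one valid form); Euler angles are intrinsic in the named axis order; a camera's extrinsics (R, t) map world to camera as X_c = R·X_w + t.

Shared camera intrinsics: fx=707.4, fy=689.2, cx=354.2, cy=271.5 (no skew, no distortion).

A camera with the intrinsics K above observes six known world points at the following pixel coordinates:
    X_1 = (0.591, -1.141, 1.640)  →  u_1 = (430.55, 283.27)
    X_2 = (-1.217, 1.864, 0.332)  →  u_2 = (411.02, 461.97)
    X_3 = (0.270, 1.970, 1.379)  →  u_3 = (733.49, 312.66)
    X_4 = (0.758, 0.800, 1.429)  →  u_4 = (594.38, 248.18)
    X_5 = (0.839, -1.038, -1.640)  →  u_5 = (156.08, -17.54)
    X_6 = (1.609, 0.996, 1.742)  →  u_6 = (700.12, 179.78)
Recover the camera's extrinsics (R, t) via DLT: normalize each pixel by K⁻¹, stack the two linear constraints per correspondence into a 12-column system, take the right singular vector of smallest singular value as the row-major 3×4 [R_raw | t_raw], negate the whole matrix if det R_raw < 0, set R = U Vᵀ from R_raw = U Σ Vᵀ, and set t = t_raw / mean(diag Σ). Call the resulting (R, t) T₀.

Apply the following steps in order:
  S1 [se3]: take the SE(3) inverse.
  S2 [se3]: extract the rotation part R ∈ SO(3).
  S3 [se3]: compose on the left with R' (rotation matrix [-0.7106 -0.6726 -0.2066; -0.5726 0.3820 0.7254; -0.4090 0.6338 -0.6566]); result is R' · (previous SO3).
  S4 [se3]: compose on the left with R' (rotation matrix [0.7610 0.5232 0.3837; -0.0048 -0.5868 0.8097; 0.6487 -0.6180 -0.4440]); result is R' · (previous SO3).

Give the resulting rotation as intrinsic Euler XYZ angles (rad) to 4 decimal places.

rotation (euler_xyz) = (0.6814, -0.2441, -2.2317)

source (pnp_recover): camera pose = R=[0.5441 0.4734 0.6928; -0.7866 0.0003 0.6175; 0.2921 -0.8809 0.3725], t=(-0.2401, -0.4401, 4.4902)
after S1 (invert_se3): R=[0.5441 -0.7866 0.2921; 0.4734 0.0003 -0.8809; 0.6928 0.6175 0.3725], t=(-1.5272, 4.0691, -1.2344)
after S2 (rot_of_se3): [0.5441 -0.7866 0.2921; 0.4734 0.0003 -0.8809; 0.6928 0.6175 0.3725]
after S3 (compose_so3): [-0.8481 0.4311 0.3079; 0.3719 0.8984 -0.2336; -0.3774 -0.0836 -0.9223]
after S4 (compose_so3): [-0.5956 0.7660 -0.2417; -0.5197 -0.5970 -0.6112; -0.6125 -0.2384 0.7537]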